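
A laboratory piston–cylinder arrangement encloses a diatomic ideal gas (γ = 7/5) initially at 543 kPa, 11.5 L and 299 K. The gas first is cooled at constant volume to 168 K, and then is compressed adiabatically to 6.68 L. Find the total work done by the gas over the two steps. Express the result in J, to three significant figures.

Step 1 (isochoric): W = 0 (constant volume).
After step 1: P = 305.1 kPa (V unchanged).
Step 2 (adiabatic): W = (P₁V₁ − P₂V₂)/(γ−1) = (3509 − 4360)/0.4 = -2129 J.
W_total = 0 − 2129 = -2129 J.

W_total ≈ -2130 J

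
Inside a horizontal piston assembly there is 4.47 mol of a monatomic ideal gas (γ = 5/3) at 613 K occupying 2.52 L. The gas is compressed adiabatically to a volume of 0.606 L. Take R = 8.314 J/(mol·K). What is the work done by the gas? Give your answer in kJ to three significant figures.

Adiabatic: TV^(γ−1) = const with γ = 5/3.
T₂ = T₁ (V₁/V₂)^(γ−1) = 613 × (2.52/0.606)^0.667 = 613 × 2.586 = 1585 K.
W_by = nCᵥ(T₁ − T₂) = (4.47)(12.47)(613 − 1585) = -54195 J.

W ≈ -54.2 kJ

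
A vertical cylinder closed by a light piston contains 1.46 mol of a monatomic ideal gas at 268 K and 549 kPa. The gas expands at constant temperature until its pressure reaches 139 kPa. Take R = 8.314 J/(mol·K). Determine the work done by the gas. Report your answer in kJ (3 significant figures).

Isothermal process: W = nRT ln(V₂/V₁) = nRT ln(P₁/P₂).
W = (1.46)(8.314)(268) × ln(549/139)
  = 3253 × ln(3.95) = 3253 × 1.374
W_by_gas = 4469 J.

W ≈ 4.47 kJ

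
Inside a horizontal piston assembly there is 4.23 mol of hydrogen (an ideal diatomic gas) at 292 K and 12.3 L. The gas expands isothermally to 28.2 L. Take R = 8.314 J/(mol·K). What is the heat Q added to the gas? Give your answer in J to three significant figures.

Isothermal ⇒ ΔU = 0, so Q = W = nRT ln(V₂/V₁).
Q = (4.23)(8.314)(292) ln(28.2/12.3) = 10269 × 0.8297 = 8521 J.

Q ≈ 8520 J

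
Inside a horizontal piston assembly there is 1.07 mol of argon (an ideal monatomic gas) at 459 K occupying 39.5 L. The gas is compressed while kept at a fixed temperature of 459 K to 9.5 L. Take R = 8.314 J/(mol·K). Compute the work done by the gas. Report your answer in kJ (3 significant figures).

Isothermal: W = nRT ln(V₂/V₁).
W = (1.07)(8.314)(459) × ln(9.5/39.5)
  = 4083 × -1.425
W_by_gas = -5819 J.

W ≈ -5.82 kJ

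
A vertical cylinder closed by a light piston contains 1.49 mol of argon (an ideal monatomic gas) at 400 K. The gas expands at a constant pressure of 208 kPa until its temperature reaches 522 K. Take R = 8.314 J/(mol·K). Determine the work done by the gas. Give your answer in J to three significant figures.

W ≈ 1510 J

Isobaric: W = P ΔV = nR ΔT.
W = (1.49)(8.314)(522 − 400) = 1511 J.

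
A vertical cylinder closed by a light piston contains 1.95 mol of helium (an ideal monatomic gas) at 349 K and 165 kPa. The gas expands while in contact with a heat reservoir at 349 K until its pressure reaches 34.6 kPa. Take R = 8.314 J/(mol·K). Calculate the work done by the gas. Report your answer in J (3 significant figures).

W ≈ 8840 J

Isothermal process: W = nRT ln(V₂/V₁) = nRT ln(P₁/P₂).
W = (1.95)(8.314)(349) × ln(165/34.6)
  = 5658 × ln(4.769) = 5658 × 1.562
W_by_gas = 8838 J.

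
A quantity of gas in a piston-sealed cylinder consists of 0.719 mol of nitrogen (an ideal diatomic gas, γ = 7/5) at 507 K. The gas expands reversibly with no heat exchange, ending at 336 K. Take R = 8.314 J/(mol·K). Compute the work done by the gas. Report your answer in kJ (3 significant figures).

W ≈ 2.56 kJ

Adiabatic ⇒ Q = 0, so W_by = −ΔU = nCᵥ(T₁ − T₂).
Cᵥ = 5R/2 = 20.79 J/(mol·K).
W = (0.719)(20.79)(507 − 336) = 2555 J.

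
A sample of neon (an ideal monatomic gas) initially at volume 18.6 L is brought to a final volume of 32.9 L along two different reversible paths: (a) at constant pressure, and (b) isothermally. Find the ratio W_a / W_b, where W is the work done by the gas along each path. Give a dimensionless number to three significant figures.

Path (a) isobaric: W = P₁(V₂ − V₁) → W_a/(P₁V₁) = 0.7688.
Path (b) isothermal: W = P₁V₁ ln(V₂/V₁) → W_b/(P₁V₁) = 0.5703.
W_a / W_b = 0.7688 / 0.5703 = 1.348.

W_a / W_b ≈ 1.35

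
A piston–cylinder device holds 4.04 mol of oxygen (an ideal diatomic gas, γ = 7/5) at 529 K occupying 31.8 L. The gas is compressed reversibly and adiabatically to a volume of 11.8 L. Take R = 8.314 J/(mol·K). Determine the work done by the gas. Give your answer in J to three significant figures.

W ≈ -21600 J

Adiabatic: TV^(γ−1) = const with γ = 7/5.
T₂ = T₁ (V₁/V₂)^(γ−1) = 529 × (31.8/11.8)^0.4 = 529 × 1.487 = 786.5 K.
W_by = nCᵥ(T₁ − T₂) = (4.04)(20.79)(529 − 786.5) = -21619 J.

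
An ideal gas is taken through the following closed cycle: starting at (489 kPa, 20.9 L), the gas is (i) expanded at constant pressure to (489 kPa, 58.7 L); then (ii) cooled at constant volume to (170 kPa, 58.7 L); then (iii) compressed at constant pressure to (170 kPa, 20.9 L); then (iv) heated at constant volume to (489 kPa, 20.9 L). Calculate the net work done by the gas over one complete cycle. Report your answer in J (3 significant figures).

W_net ≈ 12100 J

Constant-volume legs do no work.
W(i) = (489)(58.7 − 20.9) = 18484 J; W(iii) = (170)(20.9 − 58.7) = -6426 J.
W_net = 18484 − 6426 = 12058 J (the clockwise enclosed area).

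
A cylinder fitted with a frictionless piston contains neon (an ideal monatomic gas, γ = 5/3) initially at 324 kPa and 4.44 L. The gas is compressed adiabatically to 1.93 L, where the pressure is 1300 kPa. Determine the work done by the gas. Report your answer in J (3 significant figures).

Adiabatic: W = (P₁V₁ − P₂V₂)/(γ − 1) with γ = 5/3.
P₁V₁ = 1439 J, P₂V₂ = 2509 J.
W = (1439 − 2509) / 0.6667 = -1606 J.

W ≈ -1610 J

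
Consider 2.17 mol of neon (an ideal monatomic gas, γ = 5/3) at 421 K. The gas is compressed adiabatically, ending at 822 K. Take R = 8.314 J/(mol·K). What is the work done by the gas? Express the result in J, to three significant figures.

Adiabatic ⇒ Q = 0, so W_by = −ΔU = nCᵥ(T₁ − T₂).
Cᵥ = 3R/2 = 12.47 J/(mol·K).
W = (2.17)(12.47)(421 − 822) = -10852 J.

W ≈ -10900 J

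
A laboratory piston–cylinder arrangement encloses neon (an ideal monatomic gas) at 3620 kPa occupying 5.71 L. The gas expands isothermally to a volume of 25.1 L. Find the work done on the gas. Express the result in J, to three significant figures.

W ≈ -30600 J

Isothermal: W = nRT ln(V₂/V₁) = P₁V₁ ln(V₂/V₁).
P₁V₁ = (3620 kPa)(5.71 L) = 20670 J.
W = 20670 × ln(25.1/5.71) = 20670 × 1.481
W_by_gas = 30605 J; work on gas = −W_by = -30605 J.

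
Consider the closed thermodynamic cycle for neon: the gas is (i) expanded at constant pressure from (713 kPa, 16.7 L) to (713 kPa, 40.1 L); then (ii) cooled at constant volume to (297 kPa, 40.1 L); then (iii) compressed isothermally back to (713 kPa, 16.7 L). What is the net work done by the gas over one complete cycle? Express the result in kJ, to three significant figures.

Leg (i): W = PΔV = (713)(40.1 − 16.7) = 16684 J.
Leg (ii): W = 0.
Leg (iii): W = PᵢVᵢ ln(V_f/Vᵢ) = (11910) ln(16.7/40.1) = -10433 J.
W_net = 16684 − 10433 = 6252 J.

W_net ≈ 6.25 kJ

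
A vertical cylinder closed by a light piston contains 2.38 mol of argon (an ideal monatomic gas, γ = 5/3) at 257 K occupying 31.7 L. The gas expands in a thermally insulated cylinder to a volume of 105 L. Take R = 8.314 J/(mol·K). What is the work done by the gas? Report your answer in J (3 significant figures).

Adiabatic: TV^(γ−1) = const with γ = 5/3.
T₂ = T₁ (V₁/V₂)^(γ−1) = 257 × (31.7/105)^0.667 = 257 × 0.45 = 115.7 K.
W_by = nCᵥ(T₁ − T₂) = (2.38)(12.47)(257 − 115.7) = 4195 J.

W ≈ 4200 J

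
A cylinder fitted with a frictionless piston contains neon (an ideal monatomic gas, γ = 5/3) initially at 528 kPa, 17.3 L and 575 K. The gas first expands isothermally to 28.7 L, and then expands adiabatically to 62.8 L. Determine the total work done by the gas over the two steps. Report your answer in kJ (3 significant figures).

Step 1 (isothermal): W = P₁V₁ ln(V₂/V₁) = (9134) ln(28.7/17.3) = 4624 J.
After step 1: P = 318.3 kPa, V = 28.7 L, T = 575 K.
Step 2 (adiabatic): W = (P₁V₁ − P₂V₂)/(γ−1) = (9134 − 5420)/0.667 = 5572 J.
W_total = 4624 + 5572 = 10196 J.

W_total ≈ 10.2 kJ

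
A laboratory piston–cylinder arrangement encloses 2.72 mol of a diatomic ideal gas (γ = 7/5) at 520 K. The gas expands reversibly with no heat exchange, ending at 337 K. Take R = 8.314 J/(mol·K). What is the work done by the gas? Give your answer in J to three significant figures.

Adiabatic ⇒ Q = 0, so W_by = −ΔU = nCᵥ(T₁ − T₂).
Cᵥ = 5R/2 = 20.79 J/(mol·K).
W = (2.72)(20.79)(520 − 337) = 10346 J.

W ≈ 10300 J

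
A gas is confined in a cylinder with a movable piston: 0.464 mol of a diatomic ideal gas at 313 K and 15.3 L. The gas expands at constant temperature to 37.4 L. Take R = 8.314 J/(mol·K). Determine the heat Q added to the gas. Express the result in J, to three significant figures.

Isothermal ⇒ ΔU = 0, so Q = W = nRT ln(V₂/V₁).
Q = (0.464)(8.314)(313) ln(37.4/15.3) = 1207 × 0.8938 = 1079 J.

Q ≈ 1080 J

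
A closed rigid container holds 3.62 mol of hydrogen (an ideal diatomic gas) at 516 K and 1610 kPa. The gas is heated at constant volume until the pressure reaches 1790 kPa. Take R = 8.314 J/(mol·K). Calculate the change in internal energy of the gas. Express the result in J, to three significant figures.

ΔU ≈ 4340 J

Constant volume ⇒ W = 0, so Q = ΔU = nCᵥΔT with Cᵥ = 5R/2 = 20.79 J/(mol·K).
At constant V, T₂/T₁ = P₂/P₁ ⇒ ΔT = T₁(P₂/P₁ − 1) = 516·(1790/1610 − 1) = 57.69 K.
ΔU = (3.62)(20.79)(57.69) = 4341 J.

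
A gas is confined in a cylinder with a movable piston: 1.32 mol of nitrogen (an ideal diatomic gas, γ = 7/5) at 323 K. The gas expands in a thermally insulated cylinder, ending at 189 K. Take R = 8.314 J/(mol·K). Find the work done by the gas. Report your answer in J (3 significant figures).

W ≈ 3680 J

Adiabatic ⇒ Q = 0, so W_by = −ΔU = nCᵥ(T₁ − T₂).
Cᵥ = 5R/2 = 20.79 J/(mol·K).
W = (1.32)(20.79)(323 − 189) = 3676 J.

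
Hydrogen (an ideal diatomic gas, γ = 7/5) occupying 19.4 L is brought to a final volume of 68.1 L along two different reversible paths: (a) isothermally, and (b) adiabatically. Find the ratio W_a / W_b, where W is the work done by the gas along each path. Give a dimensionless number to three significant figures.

Path (a) isothermal: W = P₁V₁ ln(V₂/V₁) → W_a/(P₁V₁) = 1.256.
Path (b) adiabatic: W = P₁V₁(1 − (V₁/V₂)^(γ−1))/(γ−1) → W_b/(P₁V₁) = 0.9871.
W_a / W_b = 1.256 / 0.9871 = 1.272.

W_a / W_b ≈ 1.27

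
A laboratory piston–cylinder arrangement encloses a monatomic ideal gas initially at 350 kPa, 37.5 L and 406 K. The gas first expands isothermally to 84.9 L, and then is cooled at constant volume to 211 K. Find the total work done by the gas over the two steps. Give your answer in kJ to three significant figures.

W_total ≈ 10.7 kJ

Step 1 (isothermal): W = P₁V₁ ln(V₂/V₁) = (13125) ln(84.9/37.5) = 10725 J.
Step 2 (isochoric): W = 0 (constant volume).
W_total = 10725 + 0 = 10725 J.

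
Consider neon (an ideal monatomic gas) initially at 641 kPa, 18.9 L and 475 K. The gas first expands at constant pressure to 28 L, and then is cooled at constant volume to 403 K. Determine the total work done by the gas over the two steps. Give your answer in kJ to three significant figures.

W_total ≈ 5.83 kJ

Step 1 (isobaric): W = PΔV = (641 kPa)(28 − 18.9 L) = 5833 J.
Step 2 (isochoric): W = 0 (constant volume).
W_total = 5833 + 0 = 5833 J.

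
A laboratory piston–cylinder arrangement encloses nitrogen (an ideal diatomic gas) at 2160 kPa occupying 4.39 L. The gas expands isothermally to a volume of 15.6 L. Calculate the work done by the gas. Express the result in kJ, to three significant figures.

Isothermal: W = nRT ln(V₂/V₁) = P₁V₁ ln(V₂/V₁).
P₁V₁ = (2160 kPa)(4.39 L) = 9482 J.
W = 9482 × ln(15.6/4.39) = 9482 × 1.268
W_by_gas = 12023 J.

W ≈ 12.0 kJ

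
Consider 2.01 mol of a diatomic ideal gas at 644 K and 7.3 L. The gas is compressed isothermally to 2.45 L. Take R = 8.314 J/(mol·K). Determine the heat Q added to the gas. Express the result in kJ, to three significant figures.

Q ≈ -11.7 kJ

Isothermal ⇒ ΔU = 0, so Q = W = nRT ln(V₂/V₁).
Q = (2.01)(8.314)(644) ln(2.45/7.3) = 10762 × -1.092 = -11750 J.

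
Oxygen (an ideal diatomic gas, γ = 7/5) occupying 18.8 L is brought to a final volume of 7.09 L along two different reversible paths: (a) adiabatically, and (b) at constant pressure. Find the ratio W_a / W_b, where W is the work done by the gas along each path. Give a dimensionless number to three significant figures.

Path (a) adiabatic: W = P₁V₁(1 − (V₁/V₂)^(γ−1))/(γ−1) → W_a/(P₁V₁) = -1.193.
Path (b) isobaric: W = P₁(V₂ − V₁) → W_b/(P₁V₁) = -0.6229.
W_a / W_b = -1.193 / -0.6229 = 1.915.

W_a / W_b ≈ 1.91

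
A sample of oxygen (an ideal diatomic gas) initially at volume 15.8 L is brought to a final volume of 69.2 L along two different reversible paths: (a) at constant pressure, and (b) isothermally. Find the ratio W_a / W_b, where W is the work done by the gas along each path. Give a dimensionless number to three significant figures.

Path (a) isobaric: W = P₁(V₂ − V₁) → W_a/(P₁V₁) = 3.38.
Path (b) isothermal: W = P₁V₁ ln(V₂/V₁) → W_b/(P₁V₁) = 1.477.
W_a / W_b = 3.38 / 1.477 = 2.288.

W_a / W_b ≈ 2.29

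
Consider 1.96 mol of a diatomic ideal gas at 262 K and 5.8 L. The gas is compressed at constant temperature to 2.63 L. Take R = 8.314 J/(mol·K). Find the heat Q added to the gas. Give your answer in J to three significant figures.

Isothermal ⇒ ΔU = 0, so Q = W = nRT ln(V₂/V₁).
Q = (1.96)(8.314)(262) ln(2.63/5.8) = 4269 × -0.7909 = -3377 J.

Q ≈ -3380 J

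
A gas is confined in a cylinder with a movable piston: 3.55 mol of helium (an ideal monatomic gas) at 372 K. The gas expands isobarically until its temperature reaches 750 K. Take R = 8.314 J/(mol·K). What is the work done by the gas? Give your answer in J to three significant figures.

Isobaric: W = P ΔV = nR ΔT.
W = (3.55)(8.314)(750 − 372) = 11157 J.

W ≈ 11200 J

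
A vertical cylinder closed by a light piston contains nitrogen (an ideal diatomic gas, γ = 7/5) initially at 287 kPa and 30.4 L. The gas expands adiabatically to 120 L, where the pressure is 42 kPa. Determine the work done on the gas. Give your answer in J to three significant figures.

Adiabatic: W = (P₁V₁ − P₂V₂)/(γ − 1) with γ = 7/5.
P₁V₁ = 8725 J, P₂V₂ = 5040 J.
W = (8725 − 5040) / 0.4 = 9212 J.
Work on gas = −W_by = -9212 J.

W ≈ -9210 J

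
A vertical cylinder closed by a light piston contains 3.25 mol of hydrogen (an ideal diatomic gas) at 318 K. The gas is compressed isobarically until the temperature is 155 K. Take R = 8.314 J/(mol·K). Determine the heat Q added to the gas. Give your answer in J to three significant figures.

Isobaric: W = nRΔT = (3.25)(8.314)(-163) = -4404 J.
ΔU = nCᵥΔT with Cᵥ = 5R/2: ΔU = (3.25)(20.79)(-163) = -11011 J.
Q = ΔU + W = -11011 − 4404 = -15415 J.

Q ≈ -15400 J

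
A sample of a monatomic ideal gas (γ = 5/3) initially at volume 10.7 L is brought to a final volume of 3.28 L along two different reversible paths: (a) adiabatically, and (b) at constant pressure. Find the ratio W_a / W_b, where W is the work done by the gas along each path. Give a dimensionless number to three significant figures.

Path (a) adiabatic: W = P₁V₁(1 − (V₁/V₂)^(γ−1))/(γ−1) → W_a/(P₁V₁) = -1.799.
Path (b) isobaric: W = P₁(V₂ − V₁) → W_b/(P₁V₁) = -0.6935.
W_a / W_b = -1.799 / -0.6935 = 2.595.

W_a / W_b ≈ 2.59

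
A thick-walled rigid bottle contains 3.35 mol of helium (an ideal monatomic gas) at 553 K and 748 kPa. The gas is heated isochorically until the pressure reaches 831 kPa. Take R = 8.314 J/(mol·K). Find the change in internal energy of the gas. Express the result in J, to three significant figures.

ΔU ≈ 2560 J

Constant volume ⇒ W = 0, so Q = ΔU = nCᵥΔT with Cᵥ = 3R/2 = 12.47 J/(mol·K).
At constant V, T₂/T₁ = P₂/P₁ ⇒ ΔT = T₁(P₂/P₁ − 1) = 553·(831/748 − 1) = 61.36 K.
ΔU = (3.35)(12.47)(61.36) = 2564 J.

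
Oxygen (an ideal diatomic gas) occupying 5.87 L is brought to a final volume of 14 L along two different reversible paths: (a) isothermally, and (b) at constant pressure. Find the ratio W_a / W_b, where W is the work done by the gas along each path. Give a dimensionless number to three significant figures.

W_a / W_b ≈ 0.628

Path (a) isothermal: W = P₁V₁ ln(V₂/V₁) → W_a/(P₁V₁) = 0.8692.
Path (b) isobaric: W = P₁(V₂ − V₁) → W_b/(P₁V₁) = 1.385.
W_a / W_b = 0.8692 / 1.385 = 0.6276.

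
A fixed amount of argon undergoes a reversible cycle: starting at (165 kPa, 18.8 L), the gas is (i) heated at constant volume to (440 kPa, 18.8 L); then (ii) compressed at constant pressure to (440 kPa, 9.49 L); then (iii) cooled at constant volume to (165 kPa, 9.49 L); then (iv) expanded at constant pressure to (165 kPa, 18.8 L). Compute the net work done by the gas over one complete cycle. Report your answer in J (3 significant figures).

W_net ≈ -2560 J

Constant-volume legs do no work.
W(ii) = (440)(9.49 − 18.8) = -4096 J; W(iv) = (165)(18.8 − 9.49) = 1536 J.
W_net = -4096 + 1536 = -2560 J (the counter-clockwise enclosed area).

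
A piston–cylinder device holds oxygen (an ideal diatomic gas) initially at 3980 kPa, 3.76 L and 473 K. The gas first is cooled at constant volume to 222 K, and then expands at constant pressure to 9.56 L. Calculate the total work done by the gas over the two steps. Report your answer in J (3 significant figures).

Step 1 (isochoric): W = 0 (constant volume).
After step 1: P = 1868 kPa (V unchanged).
Step 2 (isobaric): W = PΔV = (1868 kPa)(9.56 − 3.76 L) = 10834 J.
W_total = 0 + 10834 = 10834 J.

W_total ≈ 10800 J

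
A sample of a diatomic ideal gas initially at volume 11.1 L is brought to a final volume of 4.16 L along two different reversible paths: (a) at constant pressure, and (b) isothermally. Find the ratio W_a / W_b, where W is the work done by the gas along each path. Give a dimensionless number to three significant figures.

Path (a) isobaric: W = P₁(V₂ − V₁) → W_a/(P₁V₁) = -0.6252.
Path (b) isothermal: W = P₁V₁ ln(V₂/V₁) → W_b/(P₁V₁) = -0.9814.
W_a / W_b = -0.6252 / -0.9814 = 0.6371.

W_a / W_b ≈ 0.637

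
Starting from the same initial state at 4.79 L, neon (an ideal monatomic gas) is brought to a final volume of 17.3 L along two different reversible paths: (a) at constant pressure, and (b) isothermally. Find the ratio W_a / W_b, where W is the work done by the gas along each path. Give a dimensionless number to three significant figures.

W_a / W_b ≈ 2.03

Path (a) isobaric: W = P₁(V₂ − V₁) → W_a/(P₁V₁) = 2.612.
Path (b) isothermal: W = P₁V₁ ln(V₂/V₁) → W_b/(P₁V₁) = 1.284.
W_a / W_b = 2.612 / 1.284 = 2.034.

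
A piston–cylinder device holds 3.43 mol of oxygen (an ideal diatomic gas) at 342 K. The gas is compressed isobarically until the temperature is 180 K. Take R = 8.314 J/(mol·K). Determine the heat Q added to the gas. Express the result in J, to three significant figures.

Q ≈ -16200 J

Isobaric: W = nRΔT = (3.43)(8.314)(-162) = -4620 J.
ΔU = nCᵥΔT with Cᵥ = 5R/2: ΔU = (3.43)(20.79)(-162) = -11549 J.
Q = ΔU + W = -11549 − 4620 = -16169 J.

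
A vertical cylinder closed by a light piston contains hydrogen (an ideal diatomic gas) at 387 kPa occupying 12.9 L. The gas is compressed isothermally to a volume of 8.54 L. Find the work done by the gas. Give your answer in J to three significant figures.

W ≈ -2060 J

Isothermal: W = nRT ln(V₂/V₁) = P₁V₁ ln(V₂/V₁).
P₁V₁ = (387 kPa)(12.9 L) = 4992 J.
W = 4992 × ln(8.54/12.9) = 4992 × -0.4125
W_by_gas = -2059 J.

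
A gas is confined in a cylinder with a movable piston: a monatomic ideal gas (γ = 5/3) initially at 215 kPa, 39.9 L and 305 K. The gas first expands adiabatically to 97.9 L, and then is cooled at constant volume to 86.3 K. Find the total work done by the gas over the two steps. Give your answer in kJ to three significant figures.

Step 1 (adiabatic): W = (P₁V₁ − P₂V₂)/(γ−1) = (8578 − 4716)/0.667 = 5794 J.
Step 2 (isochoric): W = 0 (constant volume).
W_total = 5794 + 0 = 5794 J.

W_total ≈ 5.79 kJ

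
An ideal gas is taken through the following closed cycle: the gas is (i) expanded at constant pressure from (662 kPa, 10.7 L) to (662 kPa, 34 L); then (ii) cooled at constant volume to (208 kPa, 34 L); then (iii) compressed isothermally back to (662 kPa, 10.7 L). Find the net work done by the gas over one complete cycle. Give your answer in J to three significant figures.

W_net ≈ 7250 J

Leg (i): W = PΔV = (662)(34 − 10.7) = 15425 J.
Leg (ii): W = 0.
Leg (iii): W = PᵢVᵢ ln(V_f/Vᵢ) = (7072) ln(10.7/34) = -8176 J.
W_net = 15425 − 8176 = 7249 J.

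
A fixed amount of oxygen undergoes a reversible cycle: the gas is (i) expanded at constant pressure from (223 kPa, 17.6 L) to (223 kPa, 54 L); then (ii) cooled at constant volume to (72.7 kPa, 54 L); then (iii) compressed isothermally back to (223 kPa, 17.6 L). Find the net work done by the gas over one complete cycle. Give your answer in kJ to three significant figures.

Leg (i): W = PΔV = (223)(54 − 17.6) = 8117 J.
Leg (ii): W = 0.
Leg (iii): W = PᵢVᵢ ln(V_f/Vᵢ) = (3926) ln(17.6/54) = -4401 J.
W_net = 8117 − 4401 = 3716 J.

W_net ≈ 3.72 kJ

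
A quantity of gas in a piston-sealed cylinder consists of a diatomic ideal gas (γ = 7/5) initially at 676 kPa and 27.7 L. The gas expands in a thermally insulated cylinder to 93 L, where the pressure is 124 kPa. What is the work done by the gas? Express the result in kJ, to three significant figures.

Adiabatic: W = (P₁V₁ − P₂V₂)/(γ − 1) with γ = 7/5.
P₁V₁ = 18725 J, P₂V₂ = 11532 J.
W = (18725 − 11532) / 0.4 = 17983 J.

W ≈ 18.0 kJ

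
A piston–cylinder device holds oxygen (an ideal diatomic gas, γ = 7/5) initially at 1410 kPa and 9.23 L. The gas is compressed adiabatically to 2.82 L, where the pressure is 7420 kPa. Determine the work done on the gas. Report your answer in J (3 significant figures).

Adiabatic: W = (P₁V₁ − P₂V₂)/(γ − 1) with γ = 7/5.
P₁V₁ = 13014 J, P₂V₂ = 20924 J.
W = (13014 − 20924) / 0.4 = -19775 J.
Work on gas = −W_by = 19775 J.

W ≈ 19800 J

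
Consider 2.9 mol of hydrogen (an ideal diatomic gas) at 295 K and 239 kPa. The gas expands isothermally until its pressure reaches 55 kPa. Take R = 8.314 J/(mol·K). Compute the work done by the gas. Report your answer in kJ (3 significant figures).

Isothermal process: W = nRT ln(V₂/V₁) = nRT ln(P₁/P₂).
W = (2.9)(8.314)(295) × ln(239/55)
  = 7113 × ln(4.345) = 7113 × 1.469
W_by_gas = 10449 J.

W ≈ 10.4 kJ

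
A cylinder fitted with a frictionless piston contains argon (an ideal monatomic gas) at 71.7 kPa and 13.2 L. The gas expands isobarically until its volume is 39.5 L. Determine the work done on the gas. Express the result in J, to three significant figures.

Isobaric: W = P ΔV.
W = (71.7 kPa)(39.5 − 13.2 L) = (71.7)(26.3) = 1886 J.
Work on gas = −W_by = -1886 J.

W ≈ -1890 J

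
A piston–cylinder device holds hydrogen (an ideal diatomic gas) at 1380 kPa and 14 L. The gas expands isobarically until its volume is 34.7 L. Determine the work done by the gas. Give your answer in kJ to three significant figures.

W ≈ 28.6 kJ

Isobaric: W = P ΔV.
W = (1380 kPa)(34.7 − 14 L) = (1380)(20.7) = 28566 J.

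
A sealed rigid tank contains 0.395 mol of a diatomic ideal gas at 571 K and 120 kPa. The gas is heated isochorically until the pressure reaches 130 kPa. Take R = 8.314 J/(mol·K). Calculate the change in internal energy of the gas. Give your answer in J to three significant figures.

Constant volume ⇒ W = 0, so Q = ΔU = nCᵥΔT with Cᵥ = 5R/2 = 20.79 J/(mol·K).
At constant V, T₂/T₁ = P₂/P₁ ⇒ ΔT = T₁(P₂/P₁ − 1) = 571·(130/120 − 1) = 47.58 K.
ΔU = (0.395)(20.79)(47.58) = 390.7 J.

ΔU ≈ 391 J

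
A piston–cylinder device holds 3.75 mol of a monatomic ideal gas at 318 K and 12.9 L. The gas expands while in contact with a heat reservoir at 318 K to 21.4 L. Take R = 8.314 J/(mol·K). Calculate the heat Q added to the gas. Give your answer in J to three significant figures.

Q ≈ 5020 J

Isothermal ⇒ ΔU = 0, so Q = W = nRT ln(V₂/V₁).
Q = (3.75)(8.314)(318) ln(21.4/12.9) = 9914 × 0.5062 = 5018 J.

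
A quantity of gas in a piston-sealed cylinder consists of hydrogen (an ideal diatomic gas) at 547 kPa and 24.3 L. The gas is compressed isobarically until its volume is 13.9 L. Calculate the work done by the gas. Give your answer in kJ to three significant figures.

Isobaric: W = P ΔV.
W = (547 kPa)(13.9 − 24.3 L) = (547)(-10.4) = -5689 J.

W ≈ -5.69 kJ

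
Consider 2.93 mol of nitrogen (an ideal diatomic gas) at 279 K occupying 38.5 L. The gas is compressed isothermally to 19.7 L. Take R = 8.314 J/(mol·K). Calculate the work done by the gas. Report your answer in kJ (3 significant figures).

W ≈ -4.55 kJ

Isothermal: W = nRT ln(V₂/V₁).
W = (2.93)(8.314)(279) × ln(19.7/38.5)
  = 6796 × -0.67
W_by_gas = -4554 J.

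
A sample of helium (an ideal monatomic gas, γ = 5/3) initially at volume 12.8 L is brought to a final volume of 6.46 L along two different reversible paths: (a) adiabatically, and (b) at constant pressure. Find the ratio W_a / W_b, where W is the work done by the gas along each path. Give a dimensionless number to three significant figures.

Path (a) adiabatic: W = P₁V₁(1 − (V₁/V₂)^(γ−1))/(γ−1) → W_a/(P₁V₁) = -0.8663.
Path (b) isobaric: W = P₁(V₂ − V₁) → W_b/(P₁V₁) = -0.4953.
W_a / W_b = -0.8663 / -0.4953 = 1.749.

W_a / W_b ≈ 1.75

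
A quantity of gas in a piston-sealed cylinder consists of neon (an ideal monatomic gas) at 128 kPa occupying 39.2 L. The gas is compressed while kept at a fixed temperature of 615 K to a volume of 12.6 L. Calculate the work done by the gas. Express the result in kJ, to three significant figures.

W ≈ -5.69 kJ

Isothermal: W = nRT ln(V₂/V₁) = P₁V₁ ln(V₂/V₁).
P₁V₁ = (128 kPa)(39.2 L) = 5018 J.
W = 5018 × ln(12.6/39.2) = 5018 × -1.135
W_by_gas = -5695 J.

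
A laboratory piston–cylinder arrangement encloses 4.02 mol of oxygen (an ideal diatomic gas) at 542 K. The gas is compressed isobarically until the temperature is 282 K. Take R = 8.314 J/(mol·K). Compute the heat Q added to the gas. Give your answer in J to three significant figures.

Q ≈ -30400 J

Isobaric: W = nRΔT = (4.02)(8.314)(-260) = -8690 J.
ΔU = nCᵥΔT with Cᵥ = 5R/2: ΔU = (4.02)(20.79)(-260) = -21724 J.
Q = ΔU + W = -21724 − 8690 = -30414 J.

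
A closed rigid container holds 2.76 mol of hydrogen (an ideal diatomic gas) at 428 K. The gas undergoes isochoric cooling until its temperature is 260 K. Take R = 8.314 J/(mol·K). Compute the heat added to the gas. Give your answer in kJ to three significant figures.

Constant volume ⇒ W = 0, so Q = ΔU = nCᵥΔT with Cᵥ = 5R/2 = 20.79 J/(mol·K).
ΔU = (2.76)(20.79)(260 − 428) = -9638 J.

Q ≈ -9.64 kJ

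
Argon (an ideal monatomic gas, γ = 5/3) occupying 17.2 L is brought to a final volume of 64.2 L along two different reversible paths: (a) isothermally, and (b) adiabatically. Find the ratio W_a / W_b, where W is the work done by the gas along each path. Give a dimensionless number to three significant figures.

Path (a) isothermal: W = P₁V₁ ln(V₂/V₁) → W_a/(P₁V₁) = 1.317.
Path (b) adiabatic: W = P₁V₁(1 − (V₁/V₂)^(γ−1))/(γ−1) → W_b/(P₁V₁) = 0.8766.
W_a / W_b = 1.317 / 0.8766 = 1.502.

W_a / W_b ≈ 1.50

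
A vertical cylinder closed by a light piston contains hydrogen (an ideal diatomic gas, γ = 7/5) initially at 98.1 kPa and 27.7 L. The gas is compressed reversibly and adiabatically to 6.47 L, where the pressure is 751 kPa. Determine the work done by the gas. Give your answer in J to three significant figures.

Adiabatic: W = (P₁V₁ − P₂V₂)/(γ − 1) with γ = 7/5.
P₁V₁ = 2717 J, P₂V₂ = 4859 J.
W = (2717 − 4859) / 0.4 = -5354 J.

W ≈ -5350 J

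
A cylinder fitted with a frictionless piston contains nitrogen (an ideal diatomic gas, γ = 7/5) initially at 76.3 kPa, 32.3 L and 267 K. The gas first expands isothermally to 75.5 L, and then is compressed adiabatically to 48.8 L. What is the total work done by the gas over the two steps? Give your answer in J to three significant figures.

Step 1 (isothermal): W = P₁V₁ ln(V₂/V₁) = (2464) ln(75.5/32.3) = 2093 J.
After step 1: P = 32.64 kPa, V = 75.5 L, T = 267 K.
Step 2 (adiabatic): W = (P₁V₁ − P₂V₂)/(γ−1) = (2464 − 2935)/0.4 = -1175 J.
W_total = 2093 − 1175 = 917.4 J.

W_total ≈ 917 J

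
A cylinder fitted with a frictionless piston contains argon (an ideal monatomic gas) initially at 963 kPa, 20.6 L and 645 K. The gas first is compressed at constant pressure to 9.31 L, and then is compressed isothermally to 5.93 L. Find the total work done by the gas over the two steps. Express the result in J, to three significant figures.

W_total ≈ -14900 J

Step 1 (isobaric): W = PΔV = (963 kPa)(9.31 − 20.6 L) = -10872 J.
After step 1: P = 963 kPa, V = 9.31 L, T = 291.5 K.
Step 2 (isothermal): W = P₁V₁ ln(V₂/V₁) = (8966) ln(5.93/9.31) = -4044 J.
W_total = -10872 − 4044 = -14916 J.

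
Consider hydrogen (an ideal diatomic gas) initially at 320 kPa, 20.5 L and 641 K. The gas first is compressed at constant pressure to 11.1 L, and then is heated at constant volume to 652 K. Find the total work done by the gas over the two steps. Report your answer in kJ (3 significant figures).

W_total ≈ -3.01 kJ

Step 1 (isobaric): W = PΔV = (320 kPa)(11.1 − 20.5 L) = -3008 J.
Step 2 (isochoric): W = 0 (constant volume).
W_total = -3008 + 0 = -3008 J.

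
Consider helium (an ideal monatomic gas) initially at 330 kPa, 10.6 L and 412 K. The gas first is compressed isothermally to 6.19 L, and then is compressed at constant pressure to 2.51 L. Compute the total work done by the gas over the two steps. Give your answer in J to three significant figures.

W_total ≈ -3960 J

Step 1 (isothermal): W = P₁V₁ ln(V₂/V₁) = (3498) ln(6.19/10.6) = -1882 J.
After step 1: P = 565.1 kPa, V = 6.19 L, T = 412 K.
Step 2 (isobaric): W = PΔV = (565.1 kPa)(2.51 − 6.19 L) = -2080 J.
W_total = -1882 − 2080 = -3961 J.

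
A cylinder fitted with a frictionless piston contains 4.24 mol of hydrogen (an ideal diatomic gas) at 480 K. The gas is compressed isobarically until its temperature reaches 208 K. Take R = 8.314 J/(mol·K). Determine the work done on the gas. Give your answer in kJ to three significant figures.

Isobaric: W = P ΔV = nR ΔT.
W = (4.24)(8.314)(208 − 480) = -9588 J.
Work on gas = −W_by = 9588 J.

W ≈ 9.59 kJ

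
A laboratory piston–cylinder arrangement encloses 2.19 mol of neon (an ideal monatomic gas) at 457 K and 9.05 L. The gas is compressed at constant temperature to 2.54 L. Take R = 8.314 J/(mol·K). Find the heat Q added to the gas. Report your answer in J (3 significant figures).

Isothermal ⇒ ΔU = 0, so Q = W = nRT ln(V₂/V₁).
Q = (2.19)(8.314)(457) ln(2.54/9.05) = 8321 × -1.271 = -10573 J.

Q ≈ -10600 J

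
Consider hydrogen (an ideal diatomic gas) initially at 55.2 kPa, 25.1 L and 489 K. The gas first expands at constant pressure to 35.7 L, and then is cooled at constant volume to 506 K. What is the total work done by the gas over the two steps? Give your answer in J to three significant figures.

W_total ≈ 585 J

Step 1 (isobaric): W = PΔV = (55.2 kPa)(35.7 − 25.1 L) = 585.1 J.
Step 2 (isochoric): W = 0 (constant volume).
W_total = 585.1 + 0 = 585.1 J.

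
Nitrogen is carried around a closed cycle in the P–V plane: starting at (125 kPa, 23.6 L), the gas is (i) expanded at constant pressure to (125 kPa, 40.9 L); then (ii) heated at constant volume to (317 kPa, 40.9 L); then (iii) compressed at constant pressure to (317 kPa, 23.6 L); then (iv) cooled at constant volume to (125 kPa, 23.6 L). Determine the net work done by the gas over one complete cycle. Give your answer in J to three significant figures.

W_net ≈ -3320 J

Constant-volume legs do no work.
W(i) = (125)(40.9 − 23.6) = 2162 J; W(iii) = (317)(23.6 − 40.9) = -5484 J.
W_net = 2162 − 5484 = -3322 J (the counter-clockwise enclosed area).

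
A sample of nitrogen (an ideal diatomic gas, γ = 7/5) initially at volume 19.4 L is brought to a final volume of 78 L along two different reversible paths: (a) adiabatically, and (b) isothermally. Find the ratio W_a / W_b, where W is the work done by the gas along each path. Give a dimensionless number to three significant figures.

W_a / W_b ≈ 0.767

Path (a) adiabatic: W = P₁V₁(1 − (V₁/V₂)^(γ−1))/(γ−1) → W_a/(P₁V₁) = 1.067.
Path (b) isothermal: W = P₁V₁ ln(V₂/V₁) → W_b/(P₁V₁) = 1.391.
W_a / W_b = 1.067 / 1.391 = 0.7669.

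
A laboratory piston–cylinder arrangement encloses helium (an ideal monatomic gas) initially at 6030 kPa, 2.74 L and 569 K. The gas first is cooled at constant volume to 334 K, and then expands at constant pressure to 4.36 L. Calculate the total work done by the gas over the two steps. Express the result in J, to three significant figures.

W_total ≈ 5730 J

Step 1 (isochoric): W = 0 (constant volume).
After step 1: P = 3540 kPa (V unchanged).
Step 2 (isobaric): W = PΔV = (3540 kPa)(4.36 − 2.74 L) = 5734 J.
W_total = 0 + 5734 = 5734 J.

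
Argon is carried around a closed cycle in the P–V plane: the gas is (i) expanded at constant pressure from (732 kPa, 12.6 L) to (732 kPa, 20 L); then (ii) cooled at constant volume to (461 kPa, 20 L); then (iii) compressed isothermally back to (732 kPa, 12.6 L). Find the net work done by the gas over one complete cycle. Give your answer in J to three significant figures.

Leg (i): W = PΔV = (732)(20 − 12.6) = 5417 J.
Leg (ii): W = 0.
Leg (iii): W = PᵢVᵢ ln(V_f/Vᵢ) = (9220) ln(12.6/20) = -4260 J.
W_net = 5417 − 4260 = 1157 J.

W_net ≈ 1160 J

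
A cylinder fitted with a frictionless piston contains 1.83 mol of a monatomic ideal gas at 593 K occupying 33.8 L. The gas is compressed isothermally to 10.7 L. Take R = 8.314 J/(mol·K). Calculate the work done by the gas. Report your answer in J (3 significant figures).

Isothermal: W = nRT ln(V₂/V₁).
W = (1.83)(8.314)(593) × ln(10.7/33.8)
  = 9022 × -1.15
W_by_gas = -10378 J.

W ≈ -10400 J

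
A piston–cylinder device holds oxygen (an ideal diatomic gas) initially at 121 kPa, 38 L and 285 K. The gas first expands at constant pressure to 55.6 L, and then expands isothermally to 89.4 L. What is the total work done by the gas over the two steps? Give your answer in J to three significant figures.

Step 1 (isobaric): W = PΔV = (121 kPa)(55.6 − 38 L) = 2130 J.
After step 1: P = 121 kPa, V = 55.6 L, T = 417 K.
Step 2 (isothermal): W = P₁V₁ ln(V₂/V₁) = (6728) ln(89.4/55.6) = 3195 J.
W_total = 2130 + 3195 = 5325 J.

W_total ≈ 5320 J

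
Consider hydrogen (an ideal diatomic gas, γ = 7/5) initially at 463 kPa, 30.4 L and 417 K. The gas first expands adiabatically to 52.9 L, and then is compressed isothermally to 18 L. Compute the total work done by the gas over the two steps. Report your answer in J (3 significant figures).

Step 1 (adiabatic): W = (P₁V₁ − P₂V₂)/(γ−1) = (14075 − 11278)/0.4 = 6994 J.
After step 1: P = 213.2 kPa, V = 52.9 L, T = 334.1 K.
Step 2 (isothermal): W = P₁V₁ ln(V₂/V₁) = (11278) ln(18/52.9) = -12158 J.
W_total = 6994 − 12158 = -5164 J.

W_total ≈ -5160 J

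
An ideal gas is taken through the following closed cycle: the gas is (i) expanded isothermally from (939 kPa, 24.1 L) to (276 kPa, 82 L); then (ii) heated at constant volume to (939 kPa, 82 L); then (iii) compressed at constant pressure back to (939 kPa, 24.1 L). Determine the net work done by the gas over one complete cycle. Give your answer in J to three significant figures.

Leg (i): W = PᵢVᵢ ln(V_f/Vᵢ) = (22630) ln(82/24.1) = 27710 J.
Leg (ii): W = 0.
Leg (iii): W = PΔV = (939)(24.1 − 82) = -54368 J.
W_net = 27710 − 54368 = -26658 J.

W_net ≈ -26700 J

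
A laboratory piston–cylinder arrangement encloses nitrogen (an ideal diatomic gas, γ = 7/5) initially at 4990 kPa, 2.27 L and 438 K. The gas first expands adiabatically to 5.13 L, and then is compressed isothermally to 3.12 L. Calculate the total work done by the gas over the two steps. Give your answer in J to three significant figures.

Step 1 (adiabatic): W = (P₁V₁ − P₂V₂)/(γ−1) = (11327 − 8175)/0.4 = 7881 J.
After step 1: P = 1594 kPa, V = 5.13 L, T = 316.1 K.
Step 2 (isothermal): W = P₁V₁ ln(V₂/V₁) = (8175) ln(3.12/5.13) = -4065 J.
W_total = 7881 − 4065 = 3815 J.

W_total ≈ 3820 J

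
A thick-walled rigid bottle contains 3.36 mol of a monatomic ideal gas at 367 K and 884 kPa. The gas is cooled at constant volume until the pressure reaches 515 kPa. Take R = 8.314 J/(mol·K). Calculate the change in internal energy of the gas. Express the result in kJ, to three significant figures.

ΔU ≈ -6.42 kJ

Constant volume ⇒ W = 0, so Q = ΔU = nCᵥΔT with Cᵥ = 3R/2 = 12.47 J/(mol·K).
At constant V, T₂/T₁ = P₂/P₁ ⇒ ΔT = T₁(P₂/P₁ − 1) = 367·(515/884 − 1) = -153.2 K.
ΔU = (3.36)(12.47)(-153.2) = -6419 J.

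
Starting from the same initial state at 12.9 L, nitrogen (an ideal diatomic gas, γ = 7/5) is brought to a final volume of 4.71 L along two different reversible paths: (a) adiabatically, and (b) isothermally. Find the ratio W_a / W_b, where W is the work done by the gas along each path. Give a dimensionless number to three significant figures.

W_a / W_b ≈ 1.23

Path (a) adiabatic: W = P₁V₁(1 − (V₁/V₂)^(γ−1))/(γ−1) → W_a/(P₁V₁) = -1.241.
Path (b) isothermal: W = P₁V₁ ln(V₂/V₁) → W_b/(P₁V₁) = -1.008.
W_a / W_b = -1.241 / -1.008 = 1.232.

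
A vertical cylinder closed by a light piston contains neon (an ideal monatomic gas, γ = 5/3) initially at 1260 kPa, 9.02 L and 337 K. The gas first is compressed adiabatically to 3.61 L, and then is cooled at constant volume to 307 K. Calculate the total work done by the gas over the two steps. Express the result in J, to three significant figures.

W_total ≈ -14300 J

Step 1 (adiabatic): W = (P₁V₁ − P₂V₂)/(γ−1) = (11365 − 20927)/0.667 = -14343 J.
Step 2 (isochoric): W = 0 (constant volume).
W_total = -14343 + 0 = -14343 J.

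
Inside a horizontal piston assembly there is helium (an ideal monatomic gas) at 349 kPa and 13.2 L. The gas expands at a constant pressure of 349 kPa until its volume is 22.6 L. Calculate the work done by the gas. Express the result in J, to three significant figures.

W ≈ 3280 J

Isobaric: W = P ΔV.
W = (349 kPa)(22.6 − 13.2 L) = (349)(9.4) = 3281 J.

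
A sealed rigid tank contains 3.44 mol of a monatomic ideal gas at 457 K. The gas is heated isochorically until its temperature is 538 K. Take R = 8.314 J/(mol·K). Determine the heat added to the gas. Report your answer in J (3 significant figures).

Q ≈ 3470 J

Constant volume ⇒ W = 0, so Q = ΔU = nCᵥΔT with Cᵥ = 3R/2 = 12.47 J/(mol·K).
ΔU = (3.44)(12.47)(538 − 457) = 3475 J.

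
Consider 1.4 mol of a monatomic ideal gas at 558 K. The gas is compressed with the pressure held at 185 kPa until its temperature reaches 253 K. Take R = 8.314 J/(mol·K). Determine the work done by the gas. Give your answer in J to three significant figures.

Isobaric: W = P ΔV = nR ΔT.
W = (1.4)(8.314)(253 − 558) = -3550 J.

W ≈ -3550 J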